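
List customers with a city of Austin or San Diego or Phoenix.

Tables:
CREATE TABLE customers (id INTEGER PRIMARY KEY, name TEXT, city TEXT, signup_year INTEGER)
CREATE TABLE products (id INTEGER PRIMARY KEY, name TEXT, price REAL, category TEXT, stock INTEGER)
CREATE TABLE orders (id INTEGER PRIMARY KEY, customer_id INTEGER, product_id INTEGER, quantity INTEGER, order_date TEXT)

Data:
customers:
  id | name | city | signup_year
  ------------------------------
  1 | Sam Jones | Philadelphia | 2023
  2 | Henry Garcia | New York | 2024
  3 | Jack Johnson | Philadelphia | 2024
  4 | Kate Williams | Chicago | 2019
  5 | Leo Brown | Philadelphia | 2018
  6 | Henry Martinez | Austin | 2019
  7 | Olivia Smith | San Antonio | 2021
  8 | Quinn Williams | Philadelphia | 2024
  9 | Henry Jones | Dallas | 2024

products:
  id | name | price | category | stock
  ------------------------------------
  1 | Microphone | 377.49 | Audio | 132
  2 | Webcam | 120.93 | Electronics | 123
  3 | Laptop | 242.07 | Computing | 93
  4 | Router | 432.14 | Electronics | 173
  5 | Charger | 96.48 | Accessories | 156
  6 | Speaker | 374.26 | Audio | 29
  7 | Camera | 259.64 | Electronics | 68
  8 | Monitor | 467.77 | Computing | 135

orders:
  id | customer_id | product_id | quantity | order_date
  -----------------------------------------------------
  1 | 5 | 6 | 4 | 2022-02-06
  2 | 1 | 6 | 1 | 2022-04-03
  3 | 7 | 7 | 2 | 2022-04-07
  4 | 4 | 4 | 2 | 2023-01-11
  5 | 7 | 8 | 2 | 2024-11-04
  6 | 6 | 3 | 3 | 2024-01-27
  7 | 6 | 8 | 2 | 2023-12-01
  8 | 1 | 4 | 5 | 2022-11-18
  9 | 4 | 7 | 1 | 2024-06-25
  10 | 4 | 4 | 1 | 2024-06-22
SELECT name, city FROM customers WHERE city IN ('Austin', 'San Diego', 'Phoenix')

Execution result:
name | city
Henry Martinez | Austin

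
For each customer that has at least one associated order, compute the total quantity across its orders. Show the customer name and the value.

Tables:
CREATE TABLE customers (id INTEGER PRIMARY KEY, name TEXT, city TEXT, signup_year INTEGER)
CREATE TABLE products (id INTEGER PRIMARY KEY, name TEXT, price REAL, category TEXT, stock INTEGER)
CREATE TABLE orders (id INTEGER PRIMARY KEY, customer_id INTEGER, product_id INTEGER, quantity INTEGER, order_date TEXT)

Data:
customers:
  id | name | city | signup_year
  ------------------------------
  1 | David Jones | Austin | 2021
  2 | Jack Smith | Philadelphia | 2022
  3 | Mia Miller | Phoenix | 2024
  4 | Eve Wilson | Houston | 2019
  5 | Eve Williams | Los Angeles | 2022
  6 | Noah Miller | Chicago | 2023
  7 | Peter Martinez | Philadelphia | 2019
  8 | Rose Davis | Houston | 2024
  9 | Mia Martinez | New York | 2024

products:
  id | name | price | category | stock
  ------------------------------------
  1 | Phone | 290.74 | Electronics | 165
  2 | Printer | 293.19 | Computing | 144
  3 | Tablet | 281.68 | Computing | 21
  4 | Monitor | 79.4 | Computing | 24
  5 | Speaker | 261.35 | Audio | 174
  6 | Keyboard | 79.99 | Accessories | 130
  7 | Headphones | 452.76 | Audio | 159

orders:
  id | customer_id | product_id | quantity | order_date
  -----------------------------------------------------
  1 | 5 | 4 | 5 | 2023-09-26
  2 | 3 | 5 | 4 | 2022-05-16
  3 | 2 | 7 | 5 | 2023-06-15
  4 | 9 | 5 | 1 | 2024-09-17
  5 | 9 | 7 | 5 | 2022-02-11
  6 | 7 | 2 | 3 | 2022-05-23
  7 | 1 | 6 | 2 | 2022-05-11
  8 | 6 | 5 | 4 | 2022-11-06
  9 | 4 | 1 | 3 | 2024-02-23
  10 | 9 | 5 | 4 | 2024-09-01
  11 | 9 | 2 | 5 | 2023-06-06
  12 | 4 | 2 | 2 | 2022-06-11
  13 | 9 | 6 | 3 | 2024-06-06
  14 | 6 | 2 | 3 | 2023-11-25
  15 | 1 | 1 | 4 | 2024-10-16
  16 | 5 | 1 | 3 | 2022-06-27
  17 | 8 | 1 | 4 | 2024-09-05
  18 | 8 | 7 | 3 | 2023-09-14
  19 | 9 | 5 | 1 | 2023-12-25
SELECT p.name, SUM(c.quantity) AS sum_quantity FROM orders c JOIN customers p ON c.customer_id = p.id GROUP BY p.id, p.name

Execution result:
name | sum_quantity
David Jones | 6
Jack Smith | 5
Mia Miller | 4
Eve Wilson | 5
Eve Williams | 8
Noah Miller | 7
Peter Martinez | 3
Rose Davis | 7
Mia Martinez | 19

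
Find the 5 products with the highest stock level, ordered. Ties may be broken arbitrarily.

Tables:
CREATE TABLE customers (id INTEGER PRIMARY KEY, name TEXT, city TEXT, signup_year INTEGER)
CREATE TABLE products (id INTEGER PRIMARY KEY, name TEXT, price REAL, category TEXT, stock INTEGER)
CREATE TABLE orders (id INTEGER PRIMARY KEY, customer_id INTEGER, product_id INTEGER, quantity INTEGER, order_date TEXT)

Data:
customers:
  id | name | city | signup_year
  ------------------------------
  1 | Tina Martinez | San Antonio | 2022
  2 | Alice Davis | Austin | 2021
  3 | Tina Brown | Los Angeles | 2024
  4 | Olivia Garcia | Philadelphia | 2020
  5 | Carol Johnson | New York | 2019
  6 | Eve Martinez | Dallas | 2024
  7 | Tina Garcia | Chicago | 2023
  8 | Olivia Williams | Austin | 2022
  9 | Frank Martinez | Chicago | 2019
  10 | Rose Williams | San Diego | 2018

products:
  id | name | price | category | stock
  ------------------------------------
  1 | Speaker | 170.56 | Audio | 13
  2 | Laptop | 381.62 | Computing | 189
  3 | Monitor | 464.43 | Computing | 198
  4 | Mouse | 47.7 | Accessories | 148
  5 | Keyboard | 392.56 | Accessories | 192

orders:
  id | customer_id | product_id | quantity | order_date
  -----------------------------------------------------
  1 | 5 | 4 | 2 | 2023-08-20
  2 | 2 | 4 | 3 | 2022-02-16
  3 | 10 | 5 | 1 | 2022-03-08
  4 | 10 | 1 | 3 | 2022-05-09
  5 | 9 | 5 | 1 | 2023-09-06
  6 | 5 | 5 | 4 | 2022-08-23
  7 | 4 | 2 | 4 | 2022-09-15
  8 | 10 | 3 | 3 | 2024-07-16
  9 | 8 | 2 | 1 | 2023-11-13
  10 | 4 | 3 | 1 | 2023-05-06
SELECT name, stock FROM products ORDER BY stock DESC LIMIT 5

Execution result:
name | stock
Monitor | 198
Keyboard | 192
Laptop | 189
Mouse | 148
Speaker | 13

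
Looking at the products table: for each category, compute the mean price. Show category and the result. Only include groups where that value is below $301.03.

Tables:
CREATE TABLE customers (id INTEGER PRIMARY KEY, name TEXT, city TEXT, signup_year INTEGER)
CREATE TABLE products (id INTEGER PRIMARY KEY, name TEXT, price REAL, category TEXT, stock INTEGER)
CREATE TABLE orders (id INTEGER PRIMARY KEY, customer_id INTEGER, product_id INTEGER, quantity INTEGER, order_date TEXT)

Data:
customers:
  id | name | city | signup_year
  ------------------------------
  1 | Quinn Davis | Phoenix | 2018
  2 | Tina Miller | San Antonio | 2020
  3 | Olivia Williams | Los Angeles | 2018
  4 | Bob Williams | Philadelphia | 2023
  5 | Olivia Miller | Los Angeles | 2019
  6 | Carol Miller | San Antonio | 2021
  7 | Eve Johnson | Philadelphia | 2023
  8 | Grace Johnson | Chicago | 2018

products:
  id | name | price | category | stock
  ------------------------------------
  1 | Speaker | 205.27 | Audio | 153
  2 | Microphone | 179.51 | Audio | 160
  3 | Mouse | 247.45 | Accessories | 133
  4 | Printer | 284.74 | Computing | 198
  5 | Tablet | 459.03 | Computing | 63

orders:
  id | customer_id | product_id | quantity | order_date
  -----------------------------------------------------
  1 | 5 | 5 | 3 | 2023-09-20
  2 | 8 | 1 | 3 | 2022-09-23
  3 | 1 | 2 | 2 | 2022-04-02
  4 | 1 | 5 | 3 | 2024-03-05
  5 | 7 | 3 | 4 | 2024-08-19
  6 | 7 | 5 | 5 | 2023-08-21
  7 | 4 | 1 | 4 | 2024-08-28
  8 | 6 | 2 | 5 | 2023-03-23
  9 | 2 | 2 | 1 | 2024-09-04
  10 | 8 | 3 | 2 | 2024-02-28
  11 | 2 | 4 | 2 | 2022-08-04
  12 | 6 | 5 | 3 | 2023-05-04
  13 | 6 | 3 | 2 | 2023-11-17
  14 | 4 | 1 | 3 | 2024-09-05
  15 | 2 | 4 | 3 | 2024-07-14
SELECT category, AVG(price) AS avg_price FROM products GROUP BY category HAVING AVG(price) < 301.03

Execution result:
category | avg_price
Accessories | 247.45
Audio | 192.39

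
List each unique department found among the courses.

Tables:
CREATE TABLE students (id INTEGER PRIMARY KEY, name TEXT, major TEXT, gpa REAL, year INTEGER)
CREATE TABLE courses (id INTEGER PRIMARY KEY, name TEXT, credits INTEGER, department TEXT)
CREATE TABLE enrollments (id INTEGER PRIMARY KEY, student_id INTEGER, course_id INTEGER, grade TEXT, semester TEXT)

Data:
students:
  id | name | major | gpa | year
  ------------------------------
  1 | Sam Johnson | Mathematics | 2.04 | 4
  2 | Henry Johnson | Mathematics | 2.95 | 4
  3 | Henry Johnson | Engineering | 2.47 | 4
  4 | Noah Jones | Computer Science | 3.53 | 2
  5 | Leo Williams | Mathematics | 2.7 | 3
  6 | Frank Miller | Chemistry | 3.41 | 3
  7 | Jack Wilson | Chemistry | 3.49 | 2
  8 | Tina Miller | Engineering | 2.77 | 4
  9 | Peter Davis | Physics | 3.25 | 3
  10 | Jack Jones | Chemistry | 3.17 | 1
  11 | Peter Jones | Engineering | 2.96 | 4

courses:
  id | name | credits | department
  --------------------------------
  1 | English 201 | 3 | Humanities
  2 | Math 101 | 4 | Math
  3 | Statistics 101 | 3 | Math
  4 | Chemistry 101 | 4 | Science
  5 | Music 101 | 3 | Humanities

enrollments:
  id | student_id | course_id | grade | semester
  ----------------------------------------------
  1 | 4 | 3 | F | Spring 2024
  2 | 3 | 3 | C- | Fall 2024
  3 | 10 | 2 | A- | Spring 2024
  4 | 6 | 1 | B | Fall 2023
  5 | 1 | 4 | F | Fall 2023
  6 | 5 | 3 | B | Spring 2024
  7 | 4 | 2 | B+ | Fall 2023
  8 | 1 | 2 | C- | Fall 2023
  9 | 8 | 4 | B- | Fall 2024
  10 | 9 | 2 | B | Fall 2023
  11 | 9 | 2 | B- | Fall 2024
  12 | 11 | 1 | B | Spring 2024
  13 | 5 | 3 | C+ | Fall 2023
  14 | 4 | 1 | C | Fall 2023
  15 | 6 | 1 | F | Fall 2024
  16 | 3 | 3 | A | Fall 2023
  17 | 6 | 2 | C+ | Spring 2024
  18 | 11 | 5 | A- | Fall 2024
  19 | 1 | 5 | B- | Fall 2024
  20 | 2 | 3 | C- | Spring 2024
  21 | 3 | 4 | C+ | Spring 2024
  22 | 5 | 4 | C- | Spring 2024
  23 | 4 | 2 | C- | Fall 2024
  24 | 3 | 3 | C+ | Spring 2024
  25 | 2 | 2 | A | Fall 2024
SELECT DISTINCT department FROM courses

Execution result:
department
Humanities
Math
Science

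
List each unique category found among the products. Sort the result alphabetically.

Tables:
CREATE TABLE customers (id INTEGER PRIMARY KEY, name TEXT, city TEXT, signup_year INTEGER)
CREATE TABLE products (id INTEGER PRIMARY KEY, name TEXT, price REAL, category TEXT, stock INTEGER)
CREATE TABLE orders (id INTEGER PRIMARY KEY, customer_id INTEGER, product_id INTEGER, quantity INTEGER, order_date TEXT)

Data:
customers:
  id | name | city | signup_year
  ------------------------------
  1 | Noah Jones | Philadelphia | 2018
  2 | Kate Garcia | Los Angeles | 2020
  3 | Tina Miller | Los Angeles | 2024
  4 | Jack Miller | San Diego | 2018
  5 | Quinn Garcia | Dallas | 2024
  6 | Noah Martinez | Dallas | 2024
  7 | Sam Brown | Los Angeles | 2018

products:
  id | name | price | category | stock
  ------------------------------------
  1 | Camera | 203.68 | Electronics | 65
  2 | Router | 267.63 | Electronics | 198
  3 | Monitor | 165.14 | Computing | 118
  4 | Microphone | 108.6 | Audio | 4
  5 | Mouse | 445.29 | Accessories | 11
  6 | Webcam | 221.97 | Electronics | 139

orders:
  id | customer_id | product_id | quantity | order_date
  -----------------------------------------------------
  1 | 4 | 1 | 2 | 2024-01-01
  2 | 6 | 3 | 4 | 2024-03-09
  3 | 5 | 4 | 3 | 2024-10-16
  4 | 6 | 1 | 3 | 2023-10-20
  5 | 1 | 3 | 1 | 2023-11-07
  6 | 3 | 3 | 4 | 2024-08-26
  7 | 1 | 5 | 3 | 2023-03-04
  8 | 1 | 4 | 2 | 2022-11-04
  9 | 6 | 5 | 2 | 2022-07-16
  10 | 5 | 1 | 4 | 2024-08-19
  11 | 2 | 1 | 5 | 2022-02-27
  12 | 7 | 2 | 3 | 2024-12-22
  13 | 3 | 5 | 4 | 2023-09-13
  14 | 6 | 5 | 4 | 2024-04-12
SELECT DISTINCT category FROM products ORDER BY category

Execution result:
category
Accessories
Audio
Computing
Electronics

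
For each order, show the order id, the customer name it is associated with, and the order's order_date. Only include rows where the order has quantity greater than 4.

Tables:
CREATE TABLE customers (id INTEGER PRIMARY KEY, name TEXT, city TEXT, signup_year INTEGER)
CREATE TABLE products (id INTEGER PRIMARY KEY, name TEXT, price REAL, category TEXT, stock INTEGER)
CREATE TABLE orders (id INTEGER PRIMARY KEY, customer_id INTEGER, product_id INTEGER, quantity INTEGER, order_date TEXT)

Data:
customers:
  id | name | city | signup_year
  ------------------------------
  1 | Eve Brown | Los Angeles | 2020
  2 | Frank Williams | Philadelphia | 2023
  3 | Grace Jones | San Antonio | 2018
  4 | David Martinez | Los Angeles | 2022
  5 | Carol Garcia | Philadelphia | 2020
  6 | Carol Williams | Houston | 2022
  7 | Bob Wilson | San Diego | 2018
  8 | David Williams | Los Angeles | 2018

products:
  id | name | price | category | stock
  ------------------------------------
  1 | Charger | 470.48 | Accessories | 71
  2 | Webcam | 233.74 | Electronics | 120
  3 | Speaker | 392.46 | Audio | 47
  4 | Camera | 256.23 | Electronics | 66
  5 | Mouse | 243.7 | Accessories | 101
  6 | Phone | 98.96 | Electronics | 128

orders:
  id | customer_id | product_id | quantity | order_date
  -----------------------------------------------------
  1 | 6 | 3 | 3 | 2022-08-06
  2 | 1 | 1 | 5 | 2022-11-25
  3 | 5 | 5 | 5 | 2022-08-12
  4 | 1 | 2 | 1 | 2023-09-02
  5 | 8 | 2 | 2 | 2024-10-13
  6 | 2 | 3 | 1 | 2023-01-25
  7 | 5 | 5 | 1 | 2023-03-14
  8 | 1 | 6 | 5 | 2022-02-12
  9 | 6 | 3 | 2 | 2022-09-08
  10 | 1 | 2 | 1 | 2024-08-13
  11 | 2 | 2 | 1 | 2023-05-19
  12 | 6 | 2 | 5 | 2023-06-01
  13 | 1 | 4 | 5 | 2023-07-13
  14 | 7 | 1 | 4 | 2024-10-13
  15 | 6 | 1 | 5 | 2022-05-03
SELECT c.id, p.name AS customer, c.order_date FROM orders c JOIN customers p ON c.customer_id = p.id WHERE c.quantity > 4

Execution result:
id | customer | order_date
2 | Eve Brown | 2022-11-25
3 | Carol Garcia | 2022-08-12
8 | Eve Brown | 2022-02-12
12 | Carol Williams | 2023-06-01
13 | Eve Brown | 2023-07-13
15 | Carol Williams | 2022-05-03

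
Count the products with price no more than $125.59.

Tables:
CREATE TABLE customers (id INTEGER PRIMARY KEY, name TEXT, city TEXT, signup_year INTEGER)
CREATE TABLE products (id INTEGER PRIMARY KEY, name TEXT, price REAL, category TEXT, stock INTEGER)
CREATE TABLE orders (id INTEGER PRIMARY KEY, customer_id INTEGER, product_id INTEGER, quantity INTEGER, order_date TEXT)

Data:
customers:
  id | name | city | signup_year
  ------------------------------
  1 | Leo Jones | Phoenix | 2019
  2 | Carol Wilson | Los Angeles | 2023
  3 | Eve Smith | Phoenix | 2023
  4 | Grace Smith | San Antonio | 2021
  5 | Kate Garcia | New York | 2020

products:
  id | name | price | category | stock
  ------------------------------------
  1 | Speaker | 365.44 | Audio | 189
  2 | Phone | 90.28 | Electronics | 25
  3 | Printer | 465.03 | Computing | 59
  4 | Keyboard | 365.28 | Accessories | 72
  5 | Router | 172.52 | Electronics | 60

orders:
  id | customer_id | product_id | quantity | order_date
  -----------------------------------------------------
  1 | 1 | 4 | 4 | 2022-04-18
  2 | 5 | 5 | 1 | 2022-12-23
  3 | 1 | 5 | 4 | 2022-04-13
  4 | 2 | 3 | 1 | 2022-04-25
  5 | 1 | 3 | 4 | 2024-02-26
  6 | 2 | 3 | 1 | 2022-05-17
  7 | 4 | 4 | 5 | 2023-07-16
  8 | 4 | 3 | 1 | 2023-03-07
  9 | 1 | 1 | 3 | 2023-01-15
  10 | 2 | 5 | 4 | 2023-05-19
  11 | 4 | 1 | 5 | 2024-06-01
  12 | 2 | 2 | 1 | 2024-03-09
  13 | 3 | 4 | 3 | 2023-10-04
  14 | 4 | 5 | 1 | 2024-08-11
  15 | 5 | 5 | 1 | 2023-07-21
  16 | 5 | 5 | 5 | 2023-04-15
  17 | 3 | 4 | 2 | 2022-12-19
SELECT COUNT(*) FROM products WHERE price <= 125.59

Execution result:
1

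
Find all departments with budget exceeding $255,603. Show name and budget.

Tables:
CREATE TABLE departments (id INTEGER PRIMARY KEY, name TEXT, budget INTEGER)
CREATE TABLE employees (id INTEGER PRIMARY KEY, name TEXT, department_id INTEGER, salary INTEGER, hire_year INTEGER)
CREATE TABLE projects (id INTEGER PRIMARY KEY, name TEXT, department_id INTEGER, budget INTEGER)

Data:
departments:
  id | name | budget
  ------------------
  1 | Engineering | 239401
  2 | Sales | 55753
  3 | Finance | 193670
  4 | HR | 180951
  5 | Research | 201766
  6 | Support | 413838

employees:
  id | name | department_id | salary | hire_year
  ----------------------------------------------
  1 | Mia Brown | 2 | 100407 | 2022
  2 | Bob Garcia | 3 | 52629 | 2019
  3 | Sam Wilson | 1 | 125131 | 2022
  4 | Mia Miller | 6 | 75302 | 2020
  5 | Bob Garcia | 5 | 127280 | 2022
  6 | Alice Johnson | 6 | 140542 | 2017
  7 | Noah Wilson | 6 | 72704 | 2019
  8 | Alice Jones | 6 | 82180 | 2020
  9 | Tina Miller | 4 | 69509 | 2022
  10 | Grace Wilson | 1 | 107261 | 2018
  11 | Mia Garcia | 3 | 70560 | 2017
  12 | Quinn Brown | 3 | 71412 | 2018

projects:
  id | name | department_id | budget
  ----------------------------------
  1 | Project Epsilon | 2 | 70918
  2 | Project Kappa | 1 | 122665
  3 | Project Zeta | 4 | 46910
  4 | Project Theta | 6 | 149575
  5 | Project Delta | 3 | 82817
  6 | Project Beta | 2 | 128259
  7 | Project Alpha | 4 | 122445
SELECT name, budget FROM departments WHERE budget > 255603

Execution result:
name | budget
Support | 413838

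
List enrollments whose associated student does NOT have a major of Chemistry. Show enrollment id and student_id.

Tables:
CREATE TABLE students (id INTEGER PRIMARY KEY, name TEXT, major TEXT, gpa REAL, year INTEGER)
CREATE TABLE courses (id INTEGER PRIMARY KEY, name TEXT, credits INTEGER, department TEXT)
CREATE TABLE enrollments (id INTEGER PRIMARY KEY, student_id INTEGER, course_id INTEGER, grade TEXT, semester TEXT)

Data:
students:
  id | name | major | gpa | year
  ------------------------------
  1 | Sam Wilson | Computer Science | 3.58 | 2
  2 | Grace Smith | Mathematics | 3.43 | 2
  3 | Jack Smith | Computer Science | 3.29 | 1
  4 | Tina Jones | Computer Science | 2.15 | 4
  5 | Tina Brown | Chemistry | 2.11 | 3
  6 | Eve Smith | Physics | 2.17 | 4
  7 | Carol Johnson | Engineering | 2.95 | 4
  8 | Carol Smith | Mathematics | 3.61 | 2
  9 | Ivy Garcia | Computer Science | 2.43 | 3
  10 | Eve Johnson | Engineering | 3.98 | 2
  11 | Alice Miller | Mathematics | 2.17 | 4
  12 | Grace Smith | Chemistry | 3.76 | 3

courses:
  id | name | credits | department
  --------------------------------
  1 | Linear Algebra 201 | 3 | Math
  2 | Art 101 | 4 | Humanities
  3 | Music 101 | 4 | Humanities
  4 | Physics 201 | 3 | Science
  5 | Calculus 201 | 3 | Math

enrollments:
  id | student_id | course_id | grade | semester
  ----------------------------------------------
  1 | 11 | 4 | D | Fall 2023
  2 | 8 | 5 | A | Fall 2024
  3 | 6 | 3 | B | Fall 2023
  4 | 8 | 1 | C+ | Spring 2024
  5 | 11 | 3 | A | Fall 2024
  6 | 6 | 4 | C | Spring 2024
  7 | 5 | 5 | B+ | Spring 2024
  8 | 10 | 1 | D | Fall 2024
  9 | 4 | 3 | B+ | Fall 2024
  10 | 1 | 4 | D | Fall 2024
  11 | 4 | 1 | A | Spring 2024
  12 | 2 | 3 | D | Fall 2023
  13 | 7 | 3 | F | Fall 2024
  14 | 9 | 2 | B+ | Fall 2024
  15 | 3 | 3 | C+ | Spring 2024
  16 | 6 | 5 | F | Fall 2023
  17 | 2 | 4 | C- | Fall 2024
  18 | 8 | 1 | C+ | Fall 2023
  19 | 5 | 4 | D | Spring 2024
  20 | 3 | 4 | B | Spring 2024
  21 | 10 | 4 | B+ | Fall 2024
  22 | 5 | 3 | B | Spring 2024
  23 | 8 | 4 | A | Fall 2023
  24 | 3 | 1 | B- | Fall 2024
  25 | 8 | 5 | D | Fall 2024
SELECT id, student_id FROM enrollments WHERE student_id NOT IN (SELECT id FROM students WHERE major = 'Chemistry')

Execution result:
id | student_id
1 | 11
2 | 8
3 | 6
4 | 8
5 | 11
6 | 6
8 | 10
9 | 4
10 | 1
11 | 4
12 | 2
13 | 7
14 | 9
15 | 3
16 | 6
17 | 2
18 | 8
20 | 3
21 | 10
23 | 8
24 | 3
25 | 8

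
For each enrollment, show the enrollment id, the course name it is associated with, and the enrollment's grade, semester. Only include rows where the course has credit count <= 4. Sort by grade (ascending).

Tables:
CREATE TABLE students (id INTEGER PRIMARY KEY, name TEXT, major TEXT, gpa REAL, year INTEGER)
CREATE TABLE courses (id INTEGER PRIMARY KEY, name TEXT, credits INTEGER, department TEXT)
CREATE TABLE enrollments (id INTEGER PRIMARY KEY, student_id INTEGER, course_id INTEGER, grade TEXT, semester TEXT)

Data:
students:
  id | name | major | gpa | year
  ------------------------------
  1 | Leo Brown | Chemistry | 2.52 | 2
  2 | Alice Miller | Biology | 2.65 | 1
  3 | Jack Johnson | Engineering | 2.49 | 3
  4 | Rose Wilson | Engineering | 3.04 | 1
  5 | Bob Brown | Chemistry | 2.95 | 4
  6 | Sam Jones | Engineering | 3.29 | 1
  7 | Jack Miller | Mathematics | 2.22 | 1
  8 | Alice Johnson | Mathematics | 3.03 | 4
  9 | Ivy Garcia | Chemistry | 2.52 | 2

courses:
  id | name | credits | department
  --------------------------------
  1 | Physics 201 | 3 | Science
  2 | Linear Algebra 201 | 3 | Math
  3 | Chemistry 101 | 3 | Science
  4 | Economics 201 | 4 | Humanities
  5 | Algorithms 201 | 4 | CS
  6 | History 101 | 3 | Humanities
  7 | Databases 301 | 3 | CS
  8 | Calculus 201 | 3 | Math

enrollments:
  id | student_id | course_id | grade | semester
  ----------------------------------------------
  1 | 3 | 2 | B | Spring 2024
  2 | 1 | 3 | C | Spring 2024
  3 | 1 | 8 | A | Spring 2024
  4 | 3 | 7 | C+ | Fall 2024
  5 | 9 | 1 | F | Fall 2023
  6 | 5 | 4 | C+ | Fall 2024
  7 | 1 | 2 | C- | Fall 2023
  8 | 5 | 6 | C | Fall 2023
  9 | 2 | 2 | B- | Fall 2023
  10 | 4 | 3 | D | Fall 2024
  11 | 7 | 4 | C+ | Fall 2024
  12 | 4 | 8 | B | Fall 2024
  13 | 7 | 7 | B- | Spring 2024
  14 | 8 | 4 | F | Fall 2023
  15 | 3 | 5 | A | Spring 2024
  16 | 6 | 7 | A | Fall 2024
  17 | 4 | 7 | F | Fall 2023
SELECT c.id, p.name AS course, c.grade, c.semester FROM enrollments c JOIN courses p ON c.course_id = p.id WHERE p.credits <= 4 ORDER BY c.grade ASC

Execution result:
id | course | grade | semester
3 | Calculus 201 | A | Spring 2024
15 | Algorithms 201 | A | Spring 2024
16 | Databases 301 | A | Fall 2024
1 | Linear Algebra 201 | B | Spring 2024
12 | Calculus 201 | B | Fall 2024
9 | Linear Algebra 201 | B- | Fall 2023
13 | Databases 301 | B- | Spring 2024
2 | Chemistry 101 | C | Spring 2024
8 | History 101 | C | Fall 2023
4 | Databases 301 | C+ | Fall 2024
6 | Economics 201 | C+ | Fall 2024
11 | Economics 201 | C+ | Fall 2024
7 | Linear Algebra 201 | C- | Fall 2023
10 | Chemistry 101 | D | Fall 2024
5 | Physics 201 | F | Fall 2023
14 | Economics 201 | F | Fall 2023
17 | Databases 301 | F | Fall 2023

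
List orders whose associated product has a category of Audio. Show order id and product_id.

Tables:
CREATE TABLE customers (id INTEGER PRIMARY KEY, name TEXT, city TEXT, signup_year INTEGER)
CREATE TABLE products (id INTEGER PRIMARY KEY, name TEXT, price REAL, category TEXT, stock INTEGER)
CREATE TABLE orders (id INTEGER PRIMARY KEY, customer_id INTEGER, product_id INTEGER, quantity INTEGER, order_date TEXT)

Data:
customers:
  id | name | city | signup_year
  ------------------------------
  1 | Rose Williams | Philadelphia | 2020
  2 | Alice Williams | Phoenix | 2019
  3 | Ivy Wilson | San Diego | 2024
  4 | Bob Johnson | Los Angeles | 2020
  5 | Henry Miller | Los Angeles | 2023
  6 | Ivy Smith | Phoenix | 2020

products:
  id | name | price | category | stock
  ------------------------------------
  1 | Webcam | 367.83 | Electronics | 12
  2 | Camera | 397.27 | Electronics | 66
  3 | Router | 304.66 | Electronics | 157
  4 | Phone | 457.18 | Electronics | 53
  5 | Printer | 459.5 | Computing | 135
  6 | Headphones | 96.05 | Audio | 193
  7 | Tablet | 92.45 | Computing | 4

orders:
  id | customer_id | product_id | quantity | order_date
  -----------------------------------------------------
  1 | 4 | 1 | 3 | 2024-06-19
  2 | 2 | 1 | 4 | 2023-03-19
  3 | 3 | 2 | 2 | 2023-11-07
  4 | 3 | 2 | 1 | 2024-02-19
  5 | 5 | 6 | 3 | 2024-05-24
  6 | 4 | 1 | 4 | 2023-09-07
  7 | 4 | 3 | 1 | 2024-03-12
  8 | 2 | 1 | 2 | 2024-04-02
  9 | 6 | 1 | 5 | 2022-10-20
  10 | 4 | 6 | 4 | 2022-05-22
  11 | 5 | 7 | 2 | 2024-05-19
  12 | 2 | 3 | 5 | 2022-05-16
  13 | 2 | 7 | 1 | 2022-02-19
SELECT id, product_id FROM orders WHERE product_id IN (SELECT id FROM products WHERE category = 'Audio')

Execution result:
id | product_id
5 | 6
10 | 6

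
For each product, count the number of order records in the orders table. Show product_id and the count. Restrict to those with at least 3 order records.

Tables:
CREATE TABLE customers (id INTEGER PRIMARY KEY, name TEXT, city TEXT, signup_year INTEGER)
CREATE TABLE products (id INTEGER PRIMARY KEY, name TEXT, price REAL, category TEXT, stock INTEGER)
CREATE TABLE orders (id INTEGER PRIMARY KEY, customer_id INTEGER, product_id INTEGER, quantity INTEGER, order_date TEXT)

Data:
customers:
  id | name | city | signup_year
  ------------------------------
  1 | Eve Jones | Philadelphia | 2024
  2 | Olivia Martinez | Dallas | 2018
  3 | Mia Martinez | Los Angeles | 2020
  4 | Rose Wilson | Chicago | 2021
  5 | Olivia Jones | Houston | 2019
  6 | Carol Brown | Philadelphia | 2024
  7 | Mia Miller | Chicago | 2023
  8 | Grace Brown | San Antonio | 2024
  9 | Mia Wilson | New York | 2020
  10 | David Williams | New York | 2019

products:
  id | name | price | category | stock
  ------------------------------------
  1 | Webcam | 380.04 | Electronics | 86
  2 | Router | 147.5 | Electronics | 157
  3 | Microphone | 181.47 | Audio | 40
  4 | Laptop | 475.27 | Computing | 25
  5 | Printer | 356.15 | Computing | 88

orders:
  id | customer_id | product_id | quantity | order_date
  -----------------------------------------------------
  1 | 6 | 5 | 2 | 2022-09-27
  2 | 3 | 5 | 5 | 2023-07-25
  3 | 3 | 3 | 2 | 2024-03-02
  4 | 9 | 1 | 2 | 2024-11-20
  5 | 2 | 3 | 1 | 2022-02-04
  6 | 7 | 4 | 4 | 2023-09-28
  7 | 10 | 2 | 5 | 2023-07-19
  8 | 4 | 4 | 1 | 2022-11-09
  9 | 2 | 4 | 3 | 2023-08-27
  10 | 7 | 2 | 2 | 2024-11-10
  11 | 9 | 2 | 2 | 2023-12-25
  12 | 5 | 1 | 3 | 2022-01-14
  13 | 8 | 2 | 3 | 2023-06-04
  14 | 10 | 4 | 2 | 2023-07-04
SELECT product_id, COUNT(*) AS order_count FROM orders GROUP BY product_id HAVING COUNT(*) >= 3

Execution result:
product_id | order_count
2 | 4
4 | 4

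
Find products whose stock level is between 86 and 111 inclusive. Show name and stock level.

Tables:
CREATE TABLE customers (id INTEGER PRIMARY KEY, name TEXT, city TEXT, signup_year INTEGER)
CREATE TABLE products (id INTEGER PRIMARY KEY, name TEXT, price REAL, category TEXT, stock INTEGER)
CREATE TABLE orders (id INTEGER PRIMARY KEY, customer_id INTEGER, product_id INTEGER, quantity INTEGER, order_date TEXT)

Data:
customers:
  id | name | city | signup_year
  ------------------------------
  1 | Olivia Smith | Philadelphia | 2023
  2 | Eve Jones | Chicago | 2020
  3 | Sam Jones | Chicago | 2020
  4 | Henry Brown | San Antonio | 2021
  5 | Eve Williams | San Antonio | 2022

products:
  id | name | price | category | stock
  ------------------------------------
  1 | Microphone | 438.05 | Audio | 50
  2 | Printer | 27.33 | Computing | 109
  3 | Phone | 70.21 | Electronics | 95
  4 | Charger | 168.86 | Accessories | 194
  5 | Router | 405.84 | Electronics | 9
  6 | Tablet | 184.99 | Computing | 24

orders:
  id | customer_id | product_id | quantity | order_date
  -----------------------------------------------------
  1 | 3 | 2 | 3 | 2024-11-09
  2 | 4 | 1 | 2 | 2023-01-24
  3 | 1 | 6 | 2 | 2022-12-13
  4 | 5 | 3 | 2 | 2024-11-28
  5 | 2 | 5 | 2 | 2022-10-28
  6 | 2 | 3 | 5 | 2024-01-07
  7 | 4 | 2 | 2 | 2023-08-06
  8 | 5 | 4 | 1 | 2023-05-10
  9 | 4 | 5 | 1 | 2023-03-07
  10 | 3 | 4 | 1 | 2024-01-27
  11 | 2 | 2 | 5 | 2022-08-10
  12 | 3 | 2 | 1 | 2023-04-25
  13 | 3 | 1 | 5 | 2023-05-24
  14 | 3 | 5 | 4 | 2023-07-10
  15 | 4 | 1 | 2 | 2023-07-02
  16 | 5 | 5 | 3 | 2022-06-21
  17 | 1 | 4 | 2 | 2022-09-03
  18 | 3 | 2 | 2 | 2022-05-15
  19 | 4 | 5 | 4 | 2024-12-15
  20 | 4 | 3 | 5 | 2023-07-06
SELECT name, stock FROM products WHERE stock BETWEEN 86 AND 111

Execution result:
name | stock
Printer | 109
Phone | 95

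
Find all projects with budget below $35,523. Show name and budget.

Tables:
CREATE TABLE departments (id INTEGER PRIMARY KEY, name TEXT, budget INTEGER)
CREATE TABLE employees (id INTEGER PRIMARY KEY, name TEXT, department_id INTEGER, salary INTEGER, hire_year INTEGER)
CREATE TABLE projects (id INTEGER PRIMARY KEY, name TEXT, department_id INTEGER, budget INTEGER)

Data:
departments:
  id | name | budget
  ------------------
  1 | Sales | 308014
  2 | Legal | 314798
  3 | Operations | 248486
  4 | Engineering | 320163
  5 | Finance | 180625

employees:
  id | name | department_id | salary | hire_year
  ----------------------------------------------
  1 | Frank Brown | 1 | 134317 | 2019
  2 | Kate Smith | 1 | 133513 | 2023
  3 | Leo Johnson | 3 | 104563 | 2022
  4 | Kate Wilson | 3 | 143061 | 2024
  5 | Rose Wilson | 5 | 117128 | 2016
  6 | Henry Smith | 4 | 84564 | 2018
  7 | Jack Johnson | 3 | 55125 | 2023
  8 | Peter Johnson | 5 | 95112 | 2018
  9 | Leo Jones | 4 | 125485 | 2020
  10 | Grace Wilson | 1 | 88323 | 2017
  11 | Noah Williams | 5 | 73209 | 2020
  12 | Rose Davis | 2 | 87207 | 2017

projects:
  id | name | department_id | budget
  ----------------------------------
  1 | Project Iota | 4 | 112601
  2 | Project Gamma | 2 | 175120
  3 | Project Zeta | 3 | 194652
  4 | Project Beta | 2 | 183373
SELECT name, budget FROM projects WHERE budget < 35523

Execution result:
(no rows)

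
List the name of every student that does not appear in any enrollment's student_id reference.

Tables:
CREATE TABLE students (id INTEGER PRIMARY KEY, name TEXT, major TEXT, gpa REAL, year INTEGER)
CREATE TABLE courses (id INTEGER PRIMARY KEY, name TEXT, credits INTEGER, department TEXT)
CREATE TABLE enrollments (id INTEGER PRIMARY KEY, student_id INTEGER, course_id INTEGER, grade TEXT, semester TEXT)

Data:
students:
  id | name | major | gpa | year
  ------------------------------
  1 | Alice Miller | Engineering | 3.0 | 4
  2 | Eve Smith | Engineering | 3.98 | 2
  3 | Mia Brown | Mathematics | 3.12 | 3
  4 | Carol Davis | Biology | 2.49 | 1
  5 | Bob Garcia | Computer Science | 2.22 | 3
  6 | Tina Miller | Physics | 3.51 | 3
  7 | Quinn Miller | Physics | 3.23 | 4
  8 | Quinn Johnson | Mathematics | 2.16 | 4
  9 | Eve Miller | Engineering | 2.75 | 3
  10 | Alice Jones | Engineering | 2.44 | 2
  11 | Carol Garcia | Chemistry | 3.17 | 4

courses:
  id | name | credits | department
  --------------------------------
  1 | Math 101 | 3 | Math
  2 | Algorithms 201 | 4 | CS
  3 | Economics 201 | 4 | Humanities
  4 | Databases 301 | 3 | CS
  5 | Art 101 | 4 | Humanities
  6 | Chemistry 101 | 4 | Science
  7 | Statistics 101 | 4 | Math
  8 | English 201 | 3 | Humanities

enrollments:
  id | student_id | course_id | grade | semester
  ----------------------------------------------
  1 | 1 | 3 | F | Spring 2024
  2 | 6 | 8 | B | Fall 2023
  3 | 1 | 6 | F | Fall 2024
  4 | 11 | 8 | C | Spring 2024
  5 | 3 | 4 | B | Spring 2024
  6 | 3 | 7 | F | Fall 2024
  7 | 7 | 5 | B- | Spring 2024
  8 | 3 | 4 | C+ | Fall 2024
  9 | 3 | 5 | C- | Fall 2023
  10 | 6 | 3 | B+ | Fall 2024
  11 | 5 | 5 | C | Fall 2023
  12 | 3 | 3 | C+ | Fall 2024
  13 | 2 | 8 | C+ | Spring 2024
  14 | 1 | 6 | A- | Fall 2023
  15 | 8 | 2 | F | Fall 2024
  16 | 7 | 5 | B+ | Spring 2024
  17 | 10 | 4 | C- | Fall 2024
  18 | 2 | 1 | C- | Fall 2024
SELECT p.name FROM students p LEFT JOIN enrollments c ON c.student_id = p.id WHERE c.id IS NULL

Execution result:
name
Carol Davis
Eve Miller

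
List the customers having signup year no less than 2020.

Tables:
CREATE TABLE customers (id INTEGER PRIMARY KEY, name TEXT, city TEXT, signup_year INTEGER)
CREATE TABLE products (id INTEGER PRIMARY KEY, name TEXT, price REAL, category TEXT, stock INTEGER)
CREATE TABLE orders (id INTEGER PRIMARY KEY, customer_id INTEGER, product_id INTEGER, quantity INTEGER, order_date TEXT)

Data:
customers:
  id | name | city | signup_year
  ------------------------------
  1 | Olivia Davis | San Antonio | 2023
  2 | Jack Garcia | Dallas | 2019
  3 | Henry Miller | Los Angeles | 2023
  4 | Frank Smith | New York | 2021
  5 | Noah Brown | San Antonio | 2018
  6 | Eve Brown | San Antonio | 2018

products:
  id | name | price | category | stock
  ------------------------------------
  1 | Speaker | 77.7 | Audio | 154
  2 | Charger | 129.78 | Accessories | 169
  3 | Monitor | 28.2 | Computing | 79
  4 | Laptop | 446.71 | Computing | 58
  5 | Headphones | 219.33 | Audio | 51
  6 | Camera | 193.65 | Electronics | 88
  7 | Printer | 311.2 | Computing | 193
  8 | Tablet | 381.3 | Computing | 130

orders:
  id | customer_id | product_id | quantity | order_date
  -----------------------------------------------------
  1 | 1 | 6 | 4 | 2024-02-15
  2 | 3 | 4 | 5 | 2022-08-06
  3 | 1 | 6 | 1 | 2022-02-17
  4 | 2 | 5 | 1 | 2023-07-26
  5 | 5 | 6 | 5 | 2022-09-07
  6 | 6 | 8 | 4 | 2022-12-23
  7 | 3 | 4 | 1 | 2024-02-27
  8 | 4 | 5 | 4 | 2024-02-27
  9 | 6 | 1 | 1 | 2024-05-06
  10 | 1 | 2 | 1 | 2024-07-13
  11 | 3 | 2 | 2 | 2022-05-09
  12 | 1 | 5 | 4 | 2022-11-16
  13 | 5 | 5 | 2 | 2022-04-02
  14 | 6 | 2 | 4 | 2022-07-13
SELECT name, signup_year FROM customers WHERE signup_year >= 2020

Execution result:
name | signup_year
Olivia Davis | 2023
Henry Miller | 2023
Frank Smith | 2021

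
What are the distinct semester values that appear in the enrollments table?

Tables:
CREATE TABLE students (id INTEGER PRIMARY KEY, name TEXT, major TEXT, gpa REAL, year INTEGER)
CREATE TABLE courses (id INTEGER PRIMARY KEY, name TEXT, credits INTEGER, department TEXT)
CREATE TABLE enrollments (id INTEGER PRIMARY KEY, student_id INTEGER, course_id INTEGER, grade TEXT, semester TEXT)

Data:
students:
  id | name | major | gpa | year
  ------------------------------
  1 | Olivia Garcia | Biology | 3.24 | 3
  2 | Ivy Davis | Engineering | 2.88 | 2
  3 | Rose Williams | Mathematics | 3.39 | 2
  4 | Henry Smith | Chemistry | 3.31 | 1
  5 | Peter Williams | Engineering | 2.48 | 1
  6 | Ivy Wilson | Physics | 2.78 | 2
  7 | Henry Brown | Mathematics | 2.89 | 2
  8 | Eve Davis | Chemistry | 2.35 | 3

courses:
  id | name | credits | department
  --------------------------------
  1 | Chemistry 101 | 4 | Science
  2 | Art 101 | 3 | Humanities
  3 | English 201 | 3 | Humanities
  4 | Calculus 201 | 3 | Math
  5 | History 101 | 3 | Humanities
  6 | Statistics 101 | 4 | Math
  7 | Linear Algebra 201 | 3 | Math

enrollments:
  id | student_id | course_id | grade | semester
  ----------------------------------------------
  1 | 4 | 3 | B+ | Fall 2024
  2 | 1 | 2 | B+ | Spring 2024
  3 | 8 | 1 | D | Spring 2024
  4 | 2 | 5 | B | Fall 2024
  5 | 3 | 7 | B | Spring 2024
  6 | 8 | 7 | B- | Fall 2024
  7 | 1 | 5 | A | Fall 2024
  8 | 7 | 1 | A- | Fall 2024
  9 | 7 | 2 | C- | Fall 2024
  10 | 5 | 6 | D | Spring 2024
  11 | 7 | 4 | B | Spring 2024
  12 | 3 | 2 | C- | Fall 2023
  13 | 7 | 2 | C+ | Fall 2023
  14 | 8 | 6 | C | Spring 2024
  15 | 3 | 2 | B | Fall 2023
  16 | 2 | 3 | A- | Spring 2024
SELECT DISTINCT semester FROM enrollments

Execution result:
semester
Fall 2024
Spring 2024
Fall 2023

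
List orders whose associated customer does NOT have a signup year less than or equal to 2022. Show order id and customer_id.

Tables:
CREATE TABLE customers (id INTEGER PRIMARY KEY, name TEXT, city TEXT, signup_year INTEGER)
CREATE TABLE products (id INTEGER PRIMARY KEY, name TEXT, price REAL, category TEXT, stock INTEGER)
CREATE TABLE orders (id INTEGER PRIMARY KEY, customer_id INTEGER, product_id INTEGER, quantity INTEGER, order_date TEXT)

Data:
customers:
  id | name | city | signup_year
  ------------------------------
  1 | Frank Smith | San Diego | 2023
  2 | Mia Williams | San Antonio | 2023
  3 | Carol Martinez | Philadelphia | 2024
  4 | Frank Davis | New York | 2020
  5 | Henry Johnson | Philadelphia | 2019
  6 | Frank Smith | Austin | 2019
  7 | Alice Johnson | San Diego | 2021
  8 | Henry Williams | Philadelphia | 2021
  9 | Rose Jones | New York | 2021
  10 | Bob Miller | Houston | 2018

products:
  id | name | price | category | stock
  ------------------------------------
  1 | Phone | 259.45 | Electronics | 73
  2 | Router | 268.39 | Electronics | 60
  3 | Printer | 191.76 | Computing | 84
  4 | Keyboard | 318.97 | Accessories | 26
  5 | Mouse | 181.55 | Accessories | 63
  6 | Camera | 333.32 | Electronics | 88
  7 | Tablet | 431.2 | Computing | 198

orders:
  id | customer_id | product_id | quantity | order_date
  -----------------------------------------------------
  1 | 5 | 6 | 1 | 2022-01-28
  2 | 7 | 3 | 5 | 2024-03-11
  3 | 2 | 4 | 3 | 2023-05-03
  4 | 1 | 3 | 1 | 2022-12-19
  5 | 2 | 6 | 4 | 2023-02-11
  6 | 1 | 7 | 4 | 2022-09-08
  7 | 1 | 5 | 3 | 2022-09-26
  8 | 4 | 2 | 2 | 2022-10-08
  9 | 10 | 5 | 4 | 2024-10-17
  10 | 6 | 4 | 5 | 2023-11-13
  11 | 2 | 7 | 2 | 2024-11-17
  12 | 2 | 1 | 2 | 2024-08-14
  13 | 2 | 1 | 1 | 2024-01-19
SELECT id, customer_id FROM orders WHERE customer_id NOT IN (SELECT id FROM customers WHERE signup_year <= 2022)

Execution result:
id | customer_id
3 | 2
4 | 1
5 | 2
6 | 1
7 | 1
11 | 2
12 | 2
13 | 2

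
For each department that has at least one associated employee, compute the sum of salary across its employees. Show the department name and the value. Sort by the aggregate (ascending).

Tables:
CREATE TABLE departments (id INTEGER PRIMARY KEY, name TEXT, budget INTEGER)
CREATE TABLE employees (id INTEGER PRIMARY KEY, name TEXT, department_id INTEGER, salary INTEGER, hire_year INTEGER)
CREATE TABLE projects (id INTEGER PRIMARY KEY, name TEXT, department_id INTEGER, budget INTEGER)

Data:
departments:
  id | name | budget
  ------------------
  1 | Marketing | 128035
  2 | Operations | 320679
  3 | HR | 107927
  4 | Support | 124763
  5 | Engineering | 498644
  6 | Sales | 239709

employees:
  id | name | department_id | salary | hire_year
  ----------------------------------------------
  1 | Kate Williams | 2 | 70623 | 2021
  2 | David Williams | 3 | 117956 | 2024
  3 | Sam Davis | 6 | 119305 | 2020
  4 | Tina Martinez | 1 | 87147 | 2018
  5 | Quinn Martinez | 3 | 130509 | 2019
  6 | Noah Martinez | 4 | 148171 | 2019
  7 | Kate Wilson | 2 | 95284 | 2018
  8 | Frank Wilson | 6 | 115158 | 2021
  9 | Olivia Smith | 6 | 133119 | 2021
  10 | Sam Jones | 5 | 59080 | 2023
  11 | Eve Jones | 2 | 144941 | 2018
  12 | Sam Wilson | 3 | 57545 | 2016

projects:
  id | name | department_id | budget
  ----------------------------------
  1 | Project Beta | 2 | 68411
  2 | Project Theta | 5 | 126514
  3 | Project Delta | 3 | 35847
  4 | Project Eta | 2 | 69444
SELECT p.name, SUM(c.salary) AS sum_salary FROM employees c JOIN departments p ON c.department_id = p.id GROUP BY p.id, p.name ORDER BY sum_salary ASC

Execution result:
name | sum_salary
Engineering | 59080
Marketing | 87147
Support | 148171
HR | 306010
Operations | 310848
Sales | 367582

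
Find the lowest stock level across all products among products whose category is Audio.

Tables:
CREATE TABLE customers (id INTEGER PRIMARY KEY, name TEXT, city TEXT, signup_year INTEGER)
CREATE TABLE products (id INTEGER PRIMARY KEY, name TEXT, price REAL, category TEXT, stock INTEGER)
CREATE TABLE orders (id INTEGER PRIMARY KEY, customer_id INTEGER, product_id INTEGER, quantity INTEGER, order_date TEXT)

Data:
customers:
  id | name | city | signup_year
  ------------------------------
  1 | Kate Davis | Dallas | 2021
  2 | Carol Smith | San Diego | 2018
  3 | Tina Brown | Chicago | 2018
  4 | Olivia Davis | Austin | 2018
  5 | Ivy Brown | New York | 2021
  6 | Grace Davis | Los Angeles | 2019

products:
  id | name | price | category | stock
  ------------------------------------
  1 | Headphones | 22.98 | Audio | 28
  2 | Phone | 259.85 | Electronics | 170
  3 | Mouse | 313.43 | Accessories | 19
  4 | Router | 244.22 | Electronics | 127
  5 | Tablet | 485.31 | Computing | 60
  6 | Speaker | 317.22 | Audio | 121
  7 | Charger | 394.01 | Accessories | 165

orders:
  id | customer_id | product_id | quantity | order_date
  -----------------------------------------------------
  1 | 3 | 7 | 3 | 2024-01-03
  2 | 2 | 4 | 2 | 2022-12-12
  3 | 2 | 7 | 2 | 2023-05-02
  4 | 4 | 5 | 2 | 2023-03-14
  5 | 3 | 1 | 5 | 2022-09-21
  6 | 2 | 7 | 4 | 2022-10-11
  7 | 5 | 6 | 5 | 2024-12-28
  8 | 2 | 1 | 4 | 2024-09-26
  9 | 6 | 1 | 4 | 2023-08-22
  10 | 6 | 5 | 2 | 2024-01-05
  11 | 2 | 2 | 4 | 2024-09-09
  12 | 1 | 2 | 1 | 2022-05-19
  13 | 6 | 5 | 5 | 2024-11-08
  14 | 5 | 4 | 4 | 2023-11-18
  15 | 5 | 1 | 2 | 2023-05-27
SELECT MIN(stock) FROM products WHERE category = 'Audio'

Execution result:
28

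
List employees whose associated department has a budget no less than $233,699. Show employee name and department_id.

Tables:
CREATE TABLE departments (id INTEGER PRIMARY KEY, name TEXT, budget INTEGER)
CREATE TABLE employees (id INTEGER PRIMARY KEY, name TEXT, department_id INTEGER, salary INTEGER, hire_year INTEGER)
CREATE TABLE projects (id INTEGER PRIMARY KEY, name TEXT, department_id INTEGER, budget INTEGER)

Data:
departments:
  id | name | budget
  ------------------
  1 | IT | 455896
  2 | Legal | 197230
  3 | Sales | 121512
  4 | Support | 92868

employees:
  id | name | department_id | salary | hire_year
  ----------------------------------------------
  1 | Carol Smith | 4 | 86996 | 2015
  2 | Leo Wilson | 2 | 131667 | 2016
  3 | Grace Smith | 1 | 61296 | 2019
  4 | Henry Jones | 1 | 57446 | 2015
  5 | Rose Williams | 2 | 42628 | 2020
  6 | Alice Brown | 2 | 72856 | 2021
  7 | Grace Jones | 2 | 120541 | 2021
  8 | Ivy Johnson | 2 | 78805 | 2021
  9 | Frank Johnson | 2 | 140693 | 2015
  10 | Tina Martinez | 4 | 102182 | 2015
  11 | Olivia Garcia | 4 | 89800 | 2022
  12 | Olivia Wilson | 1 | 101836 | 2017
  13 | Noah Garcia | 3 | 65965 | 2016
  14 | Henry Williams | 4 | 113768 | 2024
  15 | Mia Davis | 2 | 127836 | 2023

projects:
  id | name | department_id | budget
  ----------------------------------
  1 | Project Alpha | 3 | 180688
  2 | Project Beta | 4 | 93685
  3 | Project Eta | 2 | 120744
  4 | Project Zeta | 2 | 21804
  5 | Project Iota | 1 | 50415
SELECT name, department_id FROM employees WHERE department_id IN (SELECT id FROM departments WHERE budget >= 233699)

Execution result:
name | department_id
Grace Smith | 1
Henry Jones | 1
Olivia Wilson | 1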